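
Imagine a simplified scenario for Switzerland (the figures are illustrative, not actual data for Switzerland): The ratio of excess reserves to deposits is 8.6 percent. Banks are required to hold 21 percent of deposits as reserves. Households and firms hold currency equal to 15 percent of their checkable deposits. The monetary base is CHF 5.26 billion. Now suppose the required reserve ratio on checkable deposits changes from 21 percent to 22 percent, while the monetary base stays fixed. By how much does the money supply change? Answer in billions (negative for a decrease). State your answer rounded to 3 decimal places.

-0.297 billion

Initially m₁ = (1 + 0.15) / (0.21 + 0.086 + 0.15) ≈ 2.57848, so M₁ = 2.57848 × 5.26 ≈ 13.5628 billion.
After the change m₂ = (1 + 0.15) / (0.22 + 0.086 + 0.15) ≈ 2.52193, so M₂ = 2.52193 × 5.26 ≈ 13.2654 billion.
ΔM = M₂ − M₁ = 13.2654 − 13.5628 = -0.2974 billion.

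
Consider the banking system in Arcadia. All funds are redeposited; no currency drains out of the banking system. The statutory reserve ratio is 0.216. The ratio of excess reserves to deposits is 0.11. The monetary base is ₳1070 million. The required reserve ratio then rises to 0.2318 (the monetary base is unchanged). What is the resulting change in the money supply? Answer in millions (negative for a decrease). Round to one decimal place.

Initially m₁ = 1 / (0.216 + 0.11) ≈ 3.067485, so M₁ = 3.067485 × 1070 ≈ 3282.209 million.
After the change m₂ = 1 / (0.2318 + 0.11) ≈ 2.925688, so M₂ = 2.925688 × 1070 ≈ 3130.4862 million.
ΔM = M₂ − M₁ = 3130.4862 − 3282.209 = -151.7228 million.

-151.7 million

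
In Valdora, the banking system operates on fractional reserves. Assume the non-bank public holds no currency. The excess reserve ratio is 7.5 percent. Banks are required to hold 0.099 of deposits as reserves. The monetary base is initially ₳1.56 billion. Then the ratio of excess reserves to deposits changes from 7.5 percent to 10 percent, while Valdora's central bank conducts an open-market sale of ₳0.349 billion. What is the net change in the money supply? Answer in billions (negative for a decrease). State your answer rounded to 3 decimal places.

Before: m₁ = 1 / (0.099 + 0.075) ≈ 5.74713, MB₁ = 1.56, so M₁ = 5.74713 × 1.56 ≈ 8.9655 billion.
After: m₂ = 1 / (0.099 + 0.1) ≈ 5.02513, MB₂ = 1.56 − 0.349 = 1.211, so M₂ = 5.02513 × 1.211 ≈ 6.0854 billion.
ΔM = M₂ − M₁ = 6.0854 − 8.9655 = -2.8801 billion.

-2.880 billion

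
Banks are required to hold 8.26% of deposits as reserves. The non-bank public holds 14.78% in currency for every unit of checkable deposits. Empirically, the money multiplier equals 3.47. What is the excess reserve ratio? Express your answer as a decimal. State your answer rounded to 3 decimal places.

Using m = 3.47. Since m = (1 + c)/(c + rr + e), the denominator satisfies c + rr + e = (1 + c)/m = (1 + 0.1478) / 3.47 ≈ 0.330778.
With c = 0.1478 and rr = 0.0826, the excess reserve ratio is 0.330778 − 0.1478 − 0.0826 = 0.100378.

0.100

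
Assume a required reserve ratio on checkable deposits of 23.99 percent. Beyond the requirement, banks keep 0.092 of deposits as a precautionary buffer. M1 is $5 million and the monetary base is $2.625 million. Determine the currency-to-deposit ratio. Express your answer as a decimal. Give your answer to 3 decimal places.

0.407

Using m = M/MB = 5/2.625 ≈ 1.904762. From m = (1 + c)/(c + rr + e), rearranging gives 1 + c = m·(c + rr + e), so c·(1 − m) = m·(rr + e) − 1.
Hence c = [m·(rr + e) − 1]/(1 − m) = [1.904762 × (0.2399 + 0.092) − 1] / (1 − 1.904762) ≈ 0.406526.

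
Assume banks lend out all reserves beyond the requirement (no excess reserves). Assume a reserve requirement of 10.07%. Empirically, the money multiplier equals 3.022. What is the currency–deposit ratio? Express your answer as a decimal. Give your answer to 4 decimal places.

Using m = 3.022. From m = (1 + c)/(c + rr + e), rearranging gives 1 + c = m·(c + rr + e), so c·(1 − m) = m·(rr + e) − 1.
Hence c = [m·(rr + e) − 1]/(1 − m) = [3.022 × (0.1007 + 0) − 1] / (1 − 3.022) ≈ 0.344058.

0.3441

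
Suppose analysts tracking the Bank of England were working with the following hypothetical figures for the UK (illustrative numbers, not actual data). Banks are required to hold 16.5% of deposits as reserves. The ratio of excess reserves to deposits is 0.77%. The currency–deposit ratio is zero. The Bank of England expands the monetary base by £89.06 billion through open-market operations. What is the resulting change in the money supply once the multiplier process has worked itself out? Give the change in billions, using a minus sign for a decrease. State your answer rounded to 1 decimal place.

The money multiplier is m = 1 / (rr + e) = 1 / (0.165 + 0.0077) ≈ 5.7904.
The purchase adds 89.06 billion of base, so ΔM = m × ΔMB = 5.7904 × (+89.06) ≈ 515.693 billion.

£515.7 billion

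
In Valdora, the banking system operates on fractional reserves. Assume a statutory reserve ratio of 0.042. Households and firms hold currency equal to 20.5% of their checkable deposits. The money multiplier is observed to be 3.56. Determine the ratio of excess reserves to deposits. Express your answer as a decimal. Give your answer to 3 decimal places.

Using m = 3.56. Since m = (1 + c)/(c + rr + e), the denominator satisfies c + rr + e = (1 + c)/m = (1 + 0.205) / 3.56 ≈ 0.338483.
With c = 0.205 and rr = 0.042, the ratio of excess reserves to deposits is 0.338483 − 0.205 − 0.042 = 0.091483.

0.091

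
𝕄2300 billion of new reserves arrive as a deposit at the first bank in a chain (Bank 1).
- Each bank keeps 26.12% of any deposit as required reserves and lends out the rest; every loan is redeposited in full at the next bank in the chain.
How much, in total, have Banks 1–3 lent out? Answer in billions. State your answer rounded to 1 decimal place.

Bank i lends (1 − rr)^i of the original deposit: Bank 1 lends 2300·0.7388 = 1699.2400, Bank 2 lends 2300·0.7388² ≈ 1255.3985, and so on.
Summing a geometric series: total = 2300·[0.7388·(1 − 0.7388^3) / (1 − 0.7388)] ≈ 3882.1269 billion.

𝕄3882.1 billion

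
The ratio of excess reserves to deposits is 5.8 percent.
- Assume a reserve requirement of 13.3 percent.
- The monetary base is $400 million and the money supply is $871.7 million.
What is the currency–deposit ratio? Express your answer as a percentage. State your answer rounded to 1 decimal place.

49.5%

Using m = M/MB = 871.7/400 = 2.179250. From m = (1 + c)/(c + rr + e), rearranging gives 1 + c = m·(c + rr + e), so c·(1 − m) = m·(rr + e) − 1.
Hence c = [m·(rr + e) − 1]/(1 − m) = [2.179250 × (0.133 + 0.058) − 1] / (1 − 2.179250) ≈ 0.495029.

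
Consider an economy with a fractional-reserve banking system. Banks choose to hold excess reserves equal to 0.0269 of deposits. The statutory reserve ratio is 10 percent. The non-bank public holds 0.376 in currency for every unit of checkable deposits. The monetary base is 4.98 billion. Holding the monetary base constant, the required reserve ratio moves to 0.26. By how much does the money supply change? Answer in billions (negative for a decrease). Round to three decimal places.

Initially m₁ = (1 + 0.376) / (0.1 + 0.0269 + 0.376) ≈ 2.73613, so M₁ = 2.73613 × 4.98 ≈ 13.6259 billion.
After the change m₂ = (1 + 0.376) / (0.26 + 0.0269 + 0.376) ≈ 2.07573, so M₂ = 2.07573 × 4.98 ≈ 10.3371 billion.
ΔM = M₂ − M₁ = 10.3371 − 13.6259 = -3.2888 billion.

-3.289 billion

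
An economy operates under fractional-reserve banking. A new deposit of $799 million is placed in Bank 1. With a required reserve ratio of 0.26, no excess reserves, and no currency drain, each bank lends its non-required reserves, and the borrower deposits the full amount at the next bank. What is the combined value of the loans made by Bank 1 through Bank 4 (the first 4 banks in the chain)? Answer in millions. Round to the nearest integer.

$1592 million

Bank i lends (1 − rr)^i of the original deposit: Bank 1 lends 799·0.7400 = 591.2600, Bank 2 lends 799·0.7400² = 437.5324, and so on.
Summing a geometric series: total = 799·[0.7400·(1 − 0.7400^4) / (1 − 0.7400)] ≈ 1592.1591 million.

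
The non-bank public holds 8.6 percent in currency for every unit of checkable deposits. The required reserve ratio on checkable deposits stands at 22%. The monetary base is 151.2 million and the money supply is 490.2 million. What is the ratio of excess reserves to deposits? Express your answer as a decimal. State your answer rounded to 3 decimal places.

0.029

Using m = M/MB = 490.2/151.2 ≈ 3.242063. Since m = (1 + c)/(c + rr + e), the denominator satisfies c + rr + e = (1 + c)/m = (1 + 0.086) / 3.242063 ≈ 0.334972.
With c = 0.086 and rr = 0.22, the ratio of excess reserves to deposits is 0.334972 − 0.086 − 0.22 = 0.028972.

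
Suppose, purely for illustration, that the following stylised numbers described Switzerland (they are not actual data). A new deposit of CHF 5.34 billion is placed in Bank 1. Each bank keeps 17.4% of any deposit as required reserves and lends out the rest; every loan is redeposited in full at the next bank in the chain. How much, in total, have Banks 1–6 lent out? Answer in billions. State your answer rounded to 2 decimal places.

Bank i lends (1 − rr)^i of the original deposit: Bank 1 lends 5.34·0.8260 ≈ 4.4108, Bank 2 lends 5.34·0.8260² ≈ 3.6434, and so on.
Summing a geometric series: total = 5.34·[0.8260·(1 − 0.8260^6) / (1 − 0.8260)] ≈ 17.2986 billion.

CHF 17.30 billion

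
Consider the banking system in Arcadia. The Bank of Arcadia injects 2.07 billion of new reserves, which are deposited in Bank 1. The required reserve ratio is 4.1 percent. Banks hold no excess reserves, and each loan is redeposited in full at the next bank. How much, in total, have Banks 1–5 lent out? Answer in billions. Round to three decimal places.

Bank i lends (1 − rr)^i of the original deposit: Bank 1 lends 2.07·0.9590 ≈ 1.9851, Bank 2 lends 2.07·0.9590² ≈ 1.9037, and so on.
Summing a geometric series: total = 2.07·[0.9590·(1 − 0.9590^5) / (1 − 0.9590)] ≈ 9.1444 billion.

9.144 billion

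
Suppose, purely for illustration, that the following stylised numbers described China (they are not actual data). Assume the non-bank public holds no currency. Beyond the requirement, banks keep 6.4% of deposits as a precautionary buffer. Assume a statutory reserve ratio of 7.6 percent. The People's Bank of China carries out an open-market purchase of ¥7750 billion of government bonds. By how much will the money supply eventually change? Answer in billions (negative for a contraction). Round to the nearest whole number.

¥55357 billion

The money multiplier is m = 1 / (rr + e) = 1 / (0.076 + 0.064) ≈ 7.14286.
The purchase adds 7750 billion of base, so ΔM = m × ΔMB = 7.14286 × (+7750) = 55357.165 billion.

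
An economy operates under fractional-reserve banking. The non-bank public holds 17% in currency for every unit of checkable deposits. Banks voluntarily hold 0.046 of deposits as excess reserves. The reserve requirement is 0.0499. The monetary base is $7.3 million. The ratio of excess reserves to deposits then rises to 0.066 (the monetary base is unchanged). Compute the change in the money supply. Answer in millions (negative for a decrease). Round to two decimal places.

Initially m₁ = (1 + 0.17) / (0.0499 + 0.046 + 0.17) ≈ 4.4002, so M₁ = 4.4002 × 7.3 ≈ 32.1215 million.
After the change m₂ = (1 + 0.17) / (0.0499 + 0.066 + 0.17) ≈ 4.0923, so M₂ = 4.0923 × 7.3 ≈ 29.8738 million.
ΔM = M₂ − M₁ = 29.8738 − 32.1215 = -2.2477 million.

-2.25 million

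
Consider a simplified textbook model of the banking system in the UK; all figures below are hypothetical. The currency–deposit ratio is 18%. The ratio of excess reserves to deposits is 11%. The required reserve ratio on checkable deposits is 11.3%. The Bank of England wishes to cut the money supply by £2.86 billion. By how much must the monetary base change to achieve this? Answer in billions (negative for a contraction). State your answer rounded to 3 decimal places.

The money multiplier is m = (1 + c) / (rr + e + c) = (1 + 0.18) / (0.113 + 0.11 + 0.18) ≈ 2.92804.
ΔMB = ΔM / m = (−2.86) / 2.92804 ≈ -0.9768 billion.

-0.977 billion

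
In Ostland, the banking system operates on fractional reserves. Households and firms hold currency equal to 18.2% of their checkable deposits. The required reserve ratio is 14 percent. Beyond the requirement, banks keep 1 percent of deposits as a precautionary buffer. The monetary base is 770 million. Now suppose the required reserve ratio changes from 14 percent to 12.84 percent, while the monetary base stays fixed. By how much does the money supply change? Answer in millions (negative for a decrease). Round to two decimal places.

99.25 million

Initially m₁ = (1 + 0.182) / (0.14 + 0.01 + 0.182) ≈ 3.560241, so M₁ = 3.560241 × 770 ≈ 2741.3856 million.
After the change m₂ = (1 + 0.182) / (0.1284 + 0.01 + 0.182) ≈ 3.689139, so M₂ = 3.689139 × 770 ≈ 2840.637 million.
ΔM = M₂ − M₁ = 2840.637 − 2741.3856 = 99.2514 million.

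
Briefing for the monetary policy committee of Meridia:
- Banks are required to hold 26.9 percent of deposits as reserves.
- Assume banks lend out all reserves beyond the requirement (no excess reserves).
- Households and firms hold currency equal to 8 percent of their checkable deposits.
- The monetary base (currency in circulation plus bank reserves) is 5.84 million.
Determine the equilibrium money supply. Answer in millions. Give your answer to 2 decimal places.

18.07 million

The money multiplier is m = (1 + c) / (rr + c) = (1 + 0.08) / (0.269 + 0.08) ≈ 3.0946.
So M = m × MB = 3.0946 × 5.84 ≈ 18.0725 million.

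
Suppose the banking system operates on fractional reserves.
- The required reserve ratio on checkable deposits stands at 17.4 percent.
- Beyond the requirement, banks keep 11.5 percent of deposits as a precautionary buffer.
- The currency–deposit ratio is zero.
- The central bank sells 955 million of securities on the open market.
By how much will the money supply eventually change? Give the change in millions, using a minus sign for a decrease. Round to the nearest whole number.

-3304 million

The money multiplier is m = 1 / (rr + e) = 1 / (0.174 + 0.115) ≈ 3.4602.
The sale removes 955 million of base, so ΔM = m × ΔMB = 3.4602 × (−955) = -3304.491 million.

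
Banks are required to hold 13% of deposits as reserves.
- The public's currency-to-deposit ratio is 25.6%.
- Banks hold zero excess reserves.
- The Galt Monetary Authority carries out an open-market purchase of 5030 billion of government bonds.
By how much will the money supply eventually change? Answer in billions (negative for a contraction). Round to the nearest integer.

16367 billion

The money multiplier is m = (1 + c) / (rr + c) = (1 + 0.256) / (0.13 + 0.256) ≈ 3.25389.
The purchase adds 5030 billion of base, so ΔM = m × ΔMB = 3.25389 × (+5030) = 16367.0667 billion.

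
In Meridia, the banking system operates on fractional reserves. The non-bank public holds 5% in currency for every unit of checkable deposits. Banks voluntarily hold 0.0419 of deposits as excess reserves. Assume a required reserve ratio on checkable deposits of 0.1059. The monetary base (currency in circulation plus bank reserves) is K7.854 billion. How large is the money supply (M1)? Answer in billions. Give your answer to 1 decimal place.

K41.7 billion

The money multiplier is m = (1 + c) / (rr + e + c) = (1 + 0.05) / (0.1059 + 0.0419 + 0.05) ≈ 5.3084.
So M = m × MB = 5.3084 × 7.854 ≈ 41.6922 billion.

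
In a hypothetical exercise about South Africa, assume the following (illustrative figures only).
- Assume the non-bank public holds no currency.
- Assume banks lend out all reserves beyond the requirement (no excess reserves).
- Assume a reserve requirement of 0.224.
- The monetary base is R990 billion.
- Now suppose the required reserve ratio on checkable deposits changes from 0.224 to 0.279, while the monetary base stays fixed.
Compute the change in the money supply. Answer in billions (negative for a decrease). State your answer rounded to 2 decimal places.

-871.26 billion

Initially m₁ = 1 / (0.224) ≈ 4.464286, so M₁ = 4.464286 × 990 ≈ 4419.6431 billion.
After the change m₂ = 1 / (0.279) ≈ 3.584229, so M₂ = 3.584229 × 990 ≈ 3548.3867 billion.
ΔM = M₂ − M₁ = 3548.3867 − 4419.6431 = -871.2564 billion.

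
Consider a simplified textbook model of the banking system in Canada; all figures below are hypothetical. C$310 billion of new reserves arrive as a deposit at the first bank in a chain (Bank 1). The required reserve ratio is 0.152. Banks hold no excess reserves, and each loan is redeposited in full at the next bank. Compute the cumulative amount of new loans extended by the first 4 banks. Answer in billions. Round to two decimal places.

Bank i lends (1 − rr)^i of the original deposit: Bank 1 lends 310·0.8480 = 262.8800, Bank 2 lends 310·0.8480² ≈ 222.9222, and so on.
Summing a geometric series: total = 310·[0.8480·(1 − 0.8480^4) / (1 − 0.8480)] ≈ 835.1446 billion.

C$835.14 billion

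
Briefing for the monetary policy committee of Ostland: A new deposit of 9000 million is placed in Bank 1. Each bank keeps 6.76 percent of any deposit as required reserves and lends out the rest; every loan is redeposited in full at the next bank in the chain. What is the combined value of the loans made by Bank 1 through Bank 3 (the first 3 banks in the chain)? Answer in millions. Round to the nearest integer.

23511 million

Bank i lends (1 − rr)^i of the original deposit: Bank 1 lends 9000·0.9324 = 8391.6000, Bank 2 lends 9000·0.9324² ≈ 7824.3278, and so on.
Summing a geometric series: total = 9000·[0.9324·(1 − 0.9324^3) / (1 − 0.9324)] ≈ 23511.3311 million.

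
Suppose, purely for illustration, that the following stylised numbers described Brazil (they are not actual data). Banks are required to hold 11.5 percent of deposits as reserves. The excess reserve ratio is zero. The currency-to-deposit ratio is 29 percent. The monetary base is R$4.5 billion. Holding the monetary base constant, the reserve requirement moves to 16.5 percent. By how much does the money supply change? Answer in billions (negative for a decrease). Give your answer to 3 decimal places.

Initially m₁ = (1 + 0.29) / (0.115 + 0.29) ≈ 3.18519, so M₁ = 3.18519 × 4.5 ≈ 14.3334 billion.
After the change m₂ = (1 + 0.29) / (0.165 + 0.29) ≈ 2.83516, so M₂ = 2.83516 × 4.5 ≈ 12.7582 billion.
ΔM = M₂ − M₁ = 12.7582 − 14.3334 = -1.5752 billion.

-1.575 billion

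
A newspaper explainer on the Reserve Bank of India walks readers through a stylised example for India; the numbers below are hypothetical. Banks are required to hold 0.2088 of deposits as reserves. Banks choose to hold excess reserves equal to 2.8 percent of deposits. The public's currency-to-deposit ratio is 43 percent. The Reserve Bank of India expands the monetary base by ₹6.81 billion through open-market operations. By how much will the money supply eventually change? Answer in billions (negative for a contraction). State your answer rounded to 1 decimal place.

The money multiplier is m = (1 + c) / (rr + e + c) = (1 + 0.43) / (0.2088 + 0.028 + 0.43) ≈ 2.1446.
The purchase adds 6.81 billion of base, so ΔM = m × ΔMB = 2.1446 × (+6.81) ≈ 14.6047 billion.

₹14.6 billion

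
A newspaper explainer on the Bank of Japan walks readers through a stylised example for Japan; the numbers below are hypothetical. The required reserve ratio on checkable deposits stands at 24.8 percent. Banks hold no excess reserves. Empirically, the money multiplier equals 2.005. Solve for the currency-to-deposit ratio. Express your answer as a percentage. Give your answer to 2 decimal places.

Using m = 2.005. From m = (1 + c)/(c + rr + e), rearranging gives 1 + c = m·(c + rr + e), so c·(1 − m) = m·(rr + e) − 1.
Hence c = [m·(rr + e) − 1]/(1 − m) = [2.005 × (0.248 + 0) − 1] / (1 − 2.005) ≈ 0.500259.

50.03%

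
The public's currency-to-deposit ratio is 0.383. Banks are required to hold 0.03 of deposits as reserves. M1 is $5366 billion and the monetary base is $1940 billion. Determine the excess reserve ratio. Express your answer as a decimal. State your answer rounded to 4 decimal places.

0.0870

Using m = M/MB = 5366/1940 ≈ 2.765979. Since m = (1 + c)/(c + rr + e), the denominator satisfies c + rr + e = (1 + c)/m = (1 + 0.383) / 2.765979 ≈ 0.500004.
With c = 0.383 and rr = 0.03, the excess reserve ratio is 0.500004 − 0.383 − 0.03 = 0.087004.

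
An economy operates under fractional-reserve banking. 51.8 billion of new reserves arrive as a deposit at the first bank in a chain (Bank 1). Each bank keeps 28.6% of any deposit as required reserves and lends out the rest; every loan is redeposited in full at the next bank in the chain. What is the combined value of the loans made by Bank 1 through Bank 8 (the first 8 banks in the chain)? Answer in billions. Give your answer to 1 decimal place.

120.6 billion

Bank i lends (1 − rr)^i of the original deposit: Bank 1 lends 51.8·0.7140 = 36.9852, Bank 2 lends 51.8·0.7140² ≈ 26.4074, and so on.
Summing a geometric series: total = 51.8·[0.7140·(1 − 0.7140^8) / (1 − 0.7140)] ≈ 120.5842 billion.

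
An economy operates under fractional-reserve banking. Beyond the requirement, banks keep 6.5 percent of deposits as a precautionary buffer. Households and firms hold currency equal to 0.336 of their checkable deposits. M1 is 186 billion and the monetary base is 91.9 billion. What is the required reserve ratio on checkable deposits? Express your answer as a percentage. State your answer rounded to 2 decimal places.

Using m = M/MB = 186/91.9 ≈ 2.023939. Since m = (1 + c)/(c + rr + e), the denominator satisfies c + rr + e = (1 + c)/m = (1 + 0.336) / 2.023939 ≈ 0.660099.
With c = 0.336 and e = 0.065, the required reserve ratio on checkable deposits is 0.660099 − 0.336 − 0.065 = 0.259099.

25.91%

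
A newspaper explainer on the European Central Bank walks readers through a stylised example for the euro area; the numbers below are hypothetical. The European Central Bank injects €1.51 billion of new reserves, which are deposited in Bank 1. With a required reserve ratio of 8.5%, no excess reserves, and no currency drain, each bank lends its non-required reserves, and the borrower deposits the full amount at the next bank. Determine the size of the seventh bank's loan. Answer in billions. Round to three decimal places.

€0.811 billion

Each bank lends a fraction (1 − rr) = 0.9150 of the deposit it receives, so Bank 7 receives 1.51·0.9150^6 and lends 1.51·0.9150^7 ≈ 0.8108 billion.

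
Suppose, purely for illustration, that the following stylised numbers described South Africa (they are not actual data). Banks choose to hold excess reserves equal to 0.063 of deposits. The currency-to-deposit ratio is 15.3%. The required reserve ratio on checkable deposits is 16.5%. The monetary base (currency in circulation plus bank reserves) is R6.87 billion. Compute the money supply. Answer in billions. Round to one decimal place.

The money multiplier is m = (1 + c) / (rr + e + c) = (1 + 0.153) / (0.165 + 0.063 + 0.153) ≈ 3.0262.
So M = m × MB = 3.0262 × 6.87 ≈ 20.79 billion.

R20.8 billion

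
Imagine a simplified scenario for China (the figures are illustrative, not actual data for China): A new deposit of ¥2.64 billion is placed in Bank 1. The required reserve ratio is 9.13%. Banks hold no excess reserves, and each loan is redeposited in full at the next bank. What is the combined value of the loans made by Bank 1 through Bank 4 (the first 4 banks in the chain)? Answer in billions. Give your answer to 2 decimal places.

Bank i lends (1 − rr)^i of the original deposit: Bank 1 lends 2.64·0.9087 ≈ 2.3990, Bank 2 lends 2.64·0.9087² ≈ 2.1799, and so on.
Summing a geometric series: total = 2.64·[0.9087·(1 − 0.9087^4) / (1 − 0.9087)] ≈ 8.3599 billion.

¥8.36 billion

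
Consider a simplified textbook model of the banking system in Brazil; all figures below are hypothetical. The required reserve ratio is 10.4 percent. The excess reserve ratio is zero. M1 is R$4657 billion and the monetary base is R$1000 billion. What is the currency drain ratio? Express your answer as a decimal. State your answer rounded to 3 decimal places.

Using m = M/MB = 4657/1000 = 4.657000. From m = (1 + c)/(c + rr + e), rearranging gives 1 + c = m·(c + rr + e), so c·(1 − m) = m·(rr + e) − 1.
Hence c = [m·(rr + e) − 1]/(1 − m) = [4.657000 × (0.104 + 0) − 1] / (1 − 4.657000) ≈ 0.141010.

0.141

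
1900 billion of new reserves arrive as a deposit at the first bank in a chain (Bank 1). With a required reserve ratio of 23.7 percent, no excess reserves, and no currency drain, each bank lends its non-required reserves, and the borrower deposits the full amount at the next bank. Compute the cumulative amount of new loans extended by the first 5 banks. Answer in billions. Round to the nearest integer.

4535 billion

Bank i lends (1 − rr)^i of the original deposit: Bank 1 lends 1900·0.7630 = 1449.7000, Bank 2 lends 1900·0.7630² = 1106.1211, and so on.
Summing a geometric series: total = 1900·[0.7630·(1 − 0.7630^5) / (1 − 0.7630)] ≈ 4535.0743 billion.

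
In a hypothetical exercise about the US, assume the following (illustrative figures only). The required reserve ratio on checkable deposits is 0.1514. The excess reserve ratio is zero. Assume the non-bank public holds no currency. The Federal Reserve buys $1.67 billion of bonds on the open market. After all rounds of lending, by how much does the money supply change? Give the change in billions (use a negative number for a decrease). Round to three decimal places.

$11.030 billion

The simple money multiplier is m = 1/rr = 1/0.1514 ≈ 6.60502.
An open-market purchase increases the monetary base by 1.67 billion, so ΔM = m × ΔMB = 6.60502 × 1.67 ≈ 11.0304 billion.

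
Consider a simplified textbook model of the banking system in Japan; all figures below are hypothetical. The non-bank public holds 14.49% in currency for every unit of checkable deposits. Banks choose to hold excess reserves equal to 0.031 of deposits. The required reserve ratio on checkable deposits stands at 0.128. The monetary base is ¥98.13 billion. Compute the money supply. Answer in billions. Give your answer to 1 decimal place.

The money multiplier is m = (1 + c) / (rr + e + c) = (1 + 0.1449) / (0.128 + 0.031 + 0.1449) ≈ 3.7674.
So M = m × MB = 3.7674 × 98.13 ≈ 369.695 billion.

¥369.7 billion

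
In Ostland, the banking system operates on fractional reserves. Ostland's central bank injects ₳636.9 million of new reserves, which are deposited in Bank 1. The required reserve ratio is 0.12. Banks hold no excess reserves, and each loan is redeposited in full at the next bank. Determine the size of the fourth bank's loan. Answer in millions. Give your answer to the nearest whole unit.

Each bank lends a fraction (1 − rr) = 0.8800 of the deposit it receives, so Bank 4 receives 636.9·0.8800^3 and lends 636.9·0.8800^4 ≈ 381.9460 million.

₳382 million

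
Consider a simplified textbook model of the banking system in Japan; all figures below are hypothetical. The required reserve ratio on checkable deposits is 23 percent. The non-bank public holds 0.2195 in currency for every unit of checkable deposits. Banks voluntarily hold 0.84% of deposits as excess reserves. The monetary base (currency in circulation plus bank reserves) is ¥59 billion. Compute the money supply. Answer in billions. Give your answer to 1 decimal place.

¥157.1 billion

The money multiplier is m = (1 + c) / (rr + e + c) = (1 + 0.2195) / (0.23 + 0.0084 + 0.2195) ≈ 2.6632.
So M = m × MB = 2.6632 × 59 = 157.1288 billion.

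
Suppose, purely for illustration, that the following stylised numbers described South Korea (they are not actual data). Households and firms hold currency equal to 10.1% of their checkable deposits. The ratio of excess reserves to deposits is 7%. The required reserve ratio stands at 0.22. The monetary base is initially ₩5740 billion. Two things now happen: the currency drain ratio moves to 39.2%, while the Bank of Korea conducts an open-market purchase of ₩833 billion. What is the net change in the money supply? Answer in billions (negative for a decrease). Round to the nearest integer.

-2747 billion

Before: m₁ = (1 + 0.101) / (0.22 + 0.07 + 0.101) ≈ 2.81586, MB₁ = 5740, so M₁ = 2.81586 × 5740 = 16163.0364 billion.
After: m₂ = (1 + 0.392) / (0.22 + 0.07 + 0.392) ≈ 2.04106, MB₂ = 5740 + 833 = 6573, so M₂ = 2.04106 × 6573 ≈ 13415.8874 billion.
ΔM = M₂ − M₁ = 13415.8874 − 16163.0364 = -2747.149 billion.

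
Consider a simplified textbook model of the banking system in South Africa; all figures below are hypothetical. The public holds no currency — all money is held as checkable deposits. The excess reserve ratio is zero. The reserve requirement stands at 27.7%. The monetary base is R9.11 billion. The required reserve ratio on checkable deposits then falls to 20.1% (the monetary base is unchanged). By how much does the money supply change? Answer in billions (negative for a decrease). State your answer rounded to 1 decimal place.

R12.4 billion

Initially m₁ = 1 / (0.277) ≈ 3.6101, so M₁ = 3.6101 × 9.11 ≈ 32.888 billion.
After the change m₂ = 1 / (0.201) ≈ 4.9751, so M₂ = 4.9751 × 9.11 ≈ 45.3232 billion.
ΔM = M₂ − M₁ = 45.3232 − 32.888 = 12.4352 billion.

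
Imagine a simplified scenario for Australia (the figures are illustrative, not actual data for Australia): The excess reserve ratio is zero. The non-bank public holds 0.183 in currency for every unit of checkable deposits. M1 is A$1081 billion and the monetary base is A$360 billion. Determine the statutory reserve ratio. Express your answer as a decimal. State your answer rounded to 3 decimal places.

Using m = M/MB = 1081/360 ≈ 3.002778. Since m = (1 + c)/(c + rr + e), the denominator satisfies c + rr + e = (1 + c)/m = (1 + 0.183) / 3.002778 ≈ 0.393969.
With c = 0.183 and e = 0, the statutory reserve ratio is 0.393969 − 0.183 − 0 = 0.210969.

0.211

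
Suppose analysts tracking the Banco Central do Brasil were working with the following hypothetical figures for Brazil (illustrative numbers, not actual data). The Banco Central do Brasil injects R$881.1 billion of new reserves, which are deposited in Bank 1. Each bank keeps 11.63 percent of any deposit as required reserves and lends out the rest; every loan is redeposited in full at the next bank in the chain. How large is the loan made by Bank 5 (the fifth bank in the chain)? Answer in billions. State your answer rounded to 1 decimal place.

R$474.8 billion

Each bank lends a fraction (1 − rr) = 0.8837 of the deposit it receives, so Bank 5 receives 881.1·0.8837^4 and lends 881.1·0.8837^5 ≈ 474.8424 billion.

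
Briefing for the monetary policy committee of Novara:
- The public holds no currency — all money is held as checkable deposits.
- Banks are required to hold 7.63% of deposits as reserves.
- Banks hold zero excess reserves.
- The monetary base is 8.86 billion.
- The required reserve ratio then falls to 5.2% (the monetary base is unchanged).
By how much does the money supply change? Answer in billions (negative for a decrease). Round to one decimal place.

Initially m₁ = 1 / (0.0763) ≈ 13.1062, so M₁ = 13.1062 × 8.86 ≈ 116.1209 billion.
After the change m₂ = 1 / (0.052) ≈ 19.2308, so M₂ = 19.2308 × 8.86 ≈ 170.3849 billion.
ΔM = M₂ − M₁ = 170.3849 − 116.1209 = 54.264 billion.

54.3 billion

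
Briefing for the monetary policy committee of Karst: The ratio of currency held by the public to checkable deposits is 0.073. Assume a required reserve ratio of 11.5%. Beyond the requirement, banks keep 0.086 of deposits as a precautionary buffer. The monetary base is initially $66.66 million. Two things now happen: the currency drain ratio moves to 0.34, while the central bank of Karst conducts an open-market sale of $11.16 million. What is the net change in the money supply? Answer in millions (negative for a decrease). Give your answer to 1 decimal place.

Before: m₁ = (1 + 0.073) / (0.115 + 0.086 + 0.073) ≈ 3.9161, MB₁ = 66.66, so M₁ = 3.9161 × 66.66 ≈ 261.0472 million.
After: m₂ = (1 + 0.34) / (0.115 + 0.086 + 0.34) ≈ 2.4769, MB₂ = 66.66 − 11.16 = 55.5, so M₂ = 2.4769 × 55.5 ≈ 137.468 million.
ΔM = M₂ − M₁ = 137.468 − 261.0472 = -123.5792 million.

-123.6 million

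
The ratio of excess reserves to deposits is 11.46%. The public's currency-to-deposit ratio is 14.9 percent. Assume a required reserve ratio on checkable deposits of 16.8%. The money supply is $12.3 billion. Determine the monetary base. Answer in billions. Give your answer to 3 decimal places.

$4.620 billion

The money multiplier is m = (1 + c) / (rr + e + c) = (1 + 0.149) / (0.168 + 0.1146 + 0.149) ≈ 2.662187.
MB = M / m = 12.3 / 2.662187 ≈ 4.6203 billion.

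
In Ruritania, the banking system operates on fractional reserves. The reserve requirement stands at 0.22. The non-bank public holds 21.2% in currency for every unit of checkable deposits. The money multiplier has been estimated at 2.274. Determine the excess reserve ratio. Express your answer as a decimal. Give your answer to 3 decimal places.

Using m = 2.274. Since m = (1 + c)/(c + rr + e), the denominator satisfies c + rr + e = (1 + c)/m = (1 + 0.212) / 2.274 ≈ 0.532982.
With c = 0.212 and rr = 0.22, the excess reserve ratio is 0.532982 − 0.212 − 0.22 = 0.100982.

0.101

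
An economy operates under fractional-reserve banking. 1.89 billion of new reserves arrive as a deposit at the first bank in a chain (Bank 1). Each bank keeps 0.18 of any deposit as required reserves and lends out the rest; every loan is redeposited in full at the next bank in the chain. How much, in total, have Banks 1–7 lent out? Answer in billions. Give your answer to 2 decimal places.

Bank i lends (1 − rr)^i of the original deposit: Bank 1 lends 1.89·0.8200 = 1.5498, Bank 2 lends 1.89·0.8200² ≈ 1.2708, and so on.
Summing a geometric series: total = 1.89·[0.8200·(1 − 0.8200^7) / (1 − 0.8200)] ≈ 6.4637 billion.

6.46 billion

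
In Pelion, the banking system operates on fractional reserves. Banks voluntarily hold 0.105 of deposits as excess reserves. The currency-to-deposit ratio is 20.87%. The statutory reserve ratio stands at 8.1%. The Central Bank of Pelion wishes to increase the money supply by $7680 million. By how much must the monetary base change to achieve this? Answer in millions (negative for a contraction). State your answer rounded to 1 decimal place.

$2507.9 million

The money multiplier is m = (1 + c) / (rr + e + c) = (1 + 0.2087) / (0.081 + 0.105 + 0.2087) ≈ 3.062326.
ΔMB = ΔM / m = (+7680) / 3.062326 ≈ 2507.8976 million.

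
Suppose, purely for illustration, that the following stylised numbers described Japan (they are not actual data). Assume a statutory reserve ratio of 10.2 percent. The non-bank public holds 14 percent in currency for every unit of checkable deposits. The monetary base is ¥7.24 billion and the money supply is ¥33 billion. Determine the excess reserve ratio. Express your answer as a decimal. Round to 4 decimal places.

0.0081

Using m = M/MB = 33/7.24 ≈ 4.558011. Since m = (1 + c)/(c + rr + e), the denominator satisfies c + rr + e = (1 + c)/m = (1 + 0.14) / 4.558011 ≈ 0.250109.
With c = 0.14 and rr = 0.102, the excess reserve ratio is 0.250109 − 0.14 − 0.102 = 0.008109.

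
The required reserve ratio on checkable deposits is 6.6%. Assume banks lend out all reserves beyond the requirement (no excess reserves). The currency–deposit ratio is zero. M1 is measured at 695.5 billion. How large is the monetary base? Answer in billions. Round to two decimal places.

With no currency drain and no excess reserves, the money multiplier is m = 1/rr = 1/0.066 ≈ 15.151515.
The monetary base is MB = M / m = 695.5 / 15.151515 ≈ 45.903 billion.

45.90 billion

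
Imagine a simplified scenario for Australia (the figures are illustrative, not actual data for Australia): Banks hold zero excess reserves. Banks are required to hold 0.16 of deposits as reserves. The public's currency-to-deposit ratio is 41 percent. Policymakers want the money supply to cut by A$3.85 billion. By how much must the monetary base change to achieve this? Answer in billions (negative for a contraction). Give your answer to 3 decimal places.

The money multiplier is m = (1 + c) / (rr + c) = (1 + 0.41) / (0.16 + 0.41) ≈ 2.47368.
ΔMB = ΔM / m = (−3.85) / 2.47368 ≈ -1.5564 billion.

-1.556 billion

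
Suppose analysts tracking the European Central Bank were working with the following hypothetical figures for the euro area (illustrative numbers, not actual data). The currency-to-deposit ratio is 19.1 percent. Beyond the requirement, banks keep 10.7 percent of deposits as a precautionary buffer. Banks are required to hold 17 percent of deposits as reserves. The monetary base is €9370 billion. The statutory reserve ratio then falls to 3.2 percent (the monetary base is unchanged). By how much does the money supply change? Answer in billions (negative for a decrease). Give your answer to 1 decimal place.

Initially m₁ = (1 + 0.191) / (0.17 + 0.107 + 0.191) ≈ 2.544872, so M₁ = 2.544872 × 9370 ≈ 23845.4506 billion.
After the change m₂ = (1 + 0.191) / (0.032 + 0.107 + 0.191) ≈ 3.609091, so M₂ = 3.609091 × 9370 ≈ 33817.1827 billion.
ΔM = M₂ − M₁ = 33817.1827 − 23845.4506 = 9971.7321 billion.

€9971.7 billion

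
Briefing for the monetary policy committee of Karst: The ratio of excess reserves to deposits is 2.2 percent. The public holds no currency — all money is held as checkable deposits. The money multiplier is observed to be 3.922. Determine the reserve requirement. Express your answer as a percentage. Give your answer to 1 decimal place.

Using m = 3.922. Since m = (1 + c)/(c + rr + e), the denominator satisfies c + rr + e = (1 + c)/m = (1 + 0) / 3.922 ≈ 0.254972.
With c = 0 and e = 0.022, the reserve requirement is 0.254972 − 0 − 0.022 = 0.232972.

23.3%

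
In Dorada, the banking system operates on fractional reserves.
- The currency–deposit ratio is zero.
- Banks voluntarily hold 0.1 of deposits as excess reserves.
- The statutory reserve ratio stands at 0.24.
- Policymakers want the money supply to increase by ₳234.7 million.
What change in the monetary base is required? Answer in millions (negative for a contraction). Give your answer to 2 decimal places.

The money multiplier is m = 1 / (rr + e) = 1 / (0.24 + 0.1) ≈ 2.941176.
ΔMB = ΔM / m = (+234.7) / 2.941176 ≈ 79.798 million.

₳79.80 million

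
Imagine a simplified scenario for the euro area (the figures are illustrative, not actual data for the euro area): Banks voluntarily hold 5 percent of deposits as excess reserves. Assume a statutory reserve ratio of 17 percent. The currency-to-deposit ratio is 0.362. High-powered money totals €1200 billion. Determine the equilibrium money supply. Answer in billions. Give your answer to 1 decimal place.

The money multiplier is m = (1 + c) / (rr + e + c) = (1 + 0.362) / (0.17 + 0.05 + 0.362) ≈ 2.340206.
So M = m × MB = 2.340206 × 1200 = 2808.2472 billion.

€2808.2 billion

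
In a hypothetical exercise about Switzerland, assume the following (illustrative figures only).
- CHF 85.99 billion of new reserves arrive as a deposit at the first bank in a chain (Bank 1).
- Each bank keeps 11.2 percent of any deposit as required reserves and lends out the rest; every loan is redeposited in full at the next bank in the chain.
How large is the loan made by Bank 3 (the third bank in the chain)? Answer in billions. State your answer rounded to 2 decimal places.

CHF 60.21 billion

Each bank lends a fraction (1 − rr) = 0.8880 of the deposit it receives, so Bank 3 receives 85.99·0.8880^2 and lends 85.99·0.8880^3 ≈ 60.2125 billion.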